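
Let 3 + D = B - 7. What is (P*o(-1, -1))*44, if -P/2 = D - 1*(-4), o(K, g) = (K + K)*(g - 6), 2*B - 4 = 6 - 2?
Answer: 2464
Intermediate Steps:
B = 4 (B = 2 + (6 - 2)/2 = 2 + (1/2)*4 = 2 + 2 = 4)
D = -6 (D = -3 + (4 - 7) = -3 - 3 = -6)
o(K, g) = 2*K*(-6 + g) (o(K, g) = (2*K)*(-6 + g) = 2*K*(-6 + g))
P = 4 (P = -2*(-6 - 1*(-4)) = -2*(-6 + 4) = -2*(-2) = 4)
(P*o(-1, -1))*44 = (4*(2*(-1)*(-6 - 1)))*44 = (4*(2*(-1)*(-7)))*44 = (4*14)*44 = 56*44 = 2464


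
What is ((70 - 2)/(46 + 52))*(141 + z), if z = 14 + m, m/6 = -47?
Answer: -4318/49 ≈ -88.122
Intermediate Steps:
m = -282 (m = 6*(-47) = -282)
z = -268 (z = 14 - 282 = -268)
((70 - 2)/(46 + 52))*(141 + z) = ((70 - 2)/(46 + 52))*(141 - 268) = (68/98)*(-127) = (68*(1/98))*(-127) = (34/49)*(-127) = -4318/49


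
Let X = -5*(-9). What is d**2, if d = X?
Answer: 2025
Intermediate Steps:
X = 45
d = 45
d**2 = 45**2 = 2025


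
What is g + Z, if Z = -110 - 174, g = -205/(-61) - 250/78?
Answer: -675266/2379 ≈ -283.84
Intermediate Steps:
g = 370/2379 (g = -205*(-1/61) - 250*1/78 = 205/61 - 125/39 = 370/2379 ≈ 0.15553)
Z = -284
g + Z = 370/2379 - 284 = -675266/2379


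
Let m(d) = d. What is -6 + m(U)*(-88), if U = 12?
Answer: -1062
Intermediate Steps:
-6 + m(U)*(-88) = -6 + 12*(-88) = -6 - 1056 = -1062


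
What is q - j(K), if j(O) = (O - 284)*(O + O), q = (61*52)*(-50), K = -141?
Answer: -278450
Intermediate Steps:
q = -158600 (q = 3172*(-50) = -158600)
j(O) = 2*O*(-284 + O) (j(O) = (-284 + O)*(2*O) = 2*O*(-284 + O))
q - j(K) = -158600 - 2*(-141)*(-284 - 141) = -158600 - 2*(-141)*(-425) = -158600 - 1*119850 = -158600 - 119850 = -278450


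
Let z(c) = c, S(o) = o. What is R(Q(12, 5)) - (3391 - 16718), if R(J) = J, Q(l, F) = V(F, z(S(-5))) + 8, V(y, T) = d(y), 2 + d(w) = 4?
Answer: 13337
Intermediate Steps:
d(w) = 2 (d(w) = -2 + 4 = 2)
V(y, T) = 2
Q(l, F) = 10 (Q(l, F) = 2 + 8 = 10)
R(Q(12, 5)) - (3391 - 16718) = 10 - (3391 - 16718) = 10 - 1*(-13327) = 10 + 13327 = 13337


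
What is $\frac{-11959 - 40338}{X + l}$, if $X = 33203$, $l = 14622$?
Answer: $- \frac{52297}{47825} \approx -1.0935$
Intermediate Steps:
$\frac{-11959 - 40338}{X + l} = \frac{-11959 - 40338}{33203 + 14622} = - \frac{52297}{47825}$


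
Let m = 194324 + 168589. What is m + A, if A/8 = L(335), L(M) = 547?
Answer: 367289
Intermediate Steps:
A = 4376 (A = 8*547 = 4376)
m = 362913
m + A = 362913 + 4376 = 367289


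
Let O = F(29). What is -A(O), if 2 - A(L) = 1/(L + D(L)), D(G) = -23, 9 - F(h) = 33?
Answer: -95/47 ≈ -2.0213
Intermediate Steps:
F(h) = -24 (F(h) = 9 - 1*33 = 9 - 33 = -24)
O = -24
A(L) = 2 - 1/(-23 + L) (A(L) = 2 - 1/(L - 23) = 2 - 1/(-23 + L))
-A(O) = -(-47 + 2*(-24))/(-23 - 24) = -(-47 - 48)/(-47) = -(-1)*(-95)/47 = -1*95/47 = -95/47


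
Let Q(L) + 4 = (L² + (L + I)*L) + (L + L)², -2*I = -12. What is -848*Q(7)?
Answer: -281536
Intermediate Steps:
I = 6 (I = -½*(-12) = 6)
Q(L) = -4 + 5*L² + L*(6 + L) (Q(L) = -4 + ((L² + (L + 6)*L) + (L + L)²) = -4 + ((L² + (6 + L)*L) + (2*L)²) = -4 + ((L² + L*(6 + L)) + 4*L²) = -4 + (5*L² + L*(6 + L)) = -4 + 5*L² + L*(6 + L))
-848*Q(7) = -848*(-4 + 6*7 + 6*7²) = -848*(-4 + 42 + 6*49) = -848*(-4 + 42 + 294) = -848*332 = -281536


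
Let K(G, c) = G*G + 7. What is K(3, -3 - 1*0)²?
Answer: 256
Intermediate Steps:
K(G, c) = 7 + G² (K(G, c) = G² + 7 = 7 + G²)
K(3, -3 - 1*0)² = (7 + 3²)² = (7 + 9)² = 16² = 256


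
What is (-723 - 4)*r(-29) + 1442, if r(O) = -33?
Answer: 25433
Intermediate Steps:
(-723 - 4)*r(-29) + 1442 = (-723 - 4)*(-33) + 1442 = -727*(-33) + 1442 = 23991 + 1442 = 25433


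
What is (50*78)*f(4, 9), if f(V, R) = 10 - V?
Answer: 23400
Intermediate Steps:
(50*78)*f(4, 9) = (50*78)*(10 - 1*4) = 3900*(10 - 4) = 3900*6 = 23400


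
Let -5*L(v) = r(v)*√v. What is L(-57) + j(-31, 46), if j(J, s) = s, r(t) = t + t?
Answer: 46 + 114*I*√57/5 ≈ 46.0 + 172.14*I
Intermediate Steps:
r(t) = 2*t
L(v) = -2*v^(3/2)/5 (L(v) = -2*v*√v/5 = -2*v^(3/2)/5)
L(-57) + j(-31, 46) = -(-114)*I*√57/5 + 46 = 114*I*√57/5 + 46 = 46 + 114*I*√57/5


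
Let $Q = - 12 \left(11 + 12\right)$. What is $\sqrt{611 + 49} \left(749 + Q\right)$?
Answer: $946 \sqrt{165} \approx 12152.0$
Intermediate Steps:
$Q = -276$ ($Q = \left(-12\right) 23 = -276$)
$\sqrt{611 + 49} \left(749 + Q\right) = \sqrt{611 + 49} \left(749 - 276\right) = \sqrt{660} \cdot 473 = 2 \sqrt{165} \cdot 473 = 946 \sqrt{165}$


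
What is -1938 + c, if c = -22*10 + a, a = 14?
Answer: -2144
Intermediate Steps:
c = -206 (c = -22*10 + 14 = -220 + 14 = -206)
-1938 + c = -1938 - 206 = -2144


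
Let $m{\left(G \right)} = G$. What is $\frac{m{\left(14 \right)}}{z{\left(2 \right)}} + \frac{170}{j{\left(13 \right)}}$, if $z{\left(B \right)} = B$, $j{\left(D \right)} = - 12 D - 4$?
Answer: $\frac{95}{16} \approx 5.9375$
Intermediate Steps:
$j{\left(D \right)} = -4 - 12 D$
$\frac{m{\left(14 \right)}}{z{\left(2 \right)}} + \frac{170}{j{\left(13 \right)}} = \frac{14}{2} + \frac{170}{-4 - 156} = 14 \cdot \frac{1}{2} + \frac{170}{-4 - 156} = 7 + \frac{170}{-160} = 7 + 170 \left(- \frac{1}{160}\right) = 7 - \frac{17}{16} = \frac{95}{16}$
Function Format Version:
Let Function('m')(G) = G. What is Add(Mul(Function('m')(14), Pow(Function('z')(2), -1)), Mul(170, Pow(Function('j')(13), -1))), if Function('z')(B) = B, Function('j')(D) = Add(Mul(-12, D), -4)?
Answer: Rational(95, 16) ≈ 5.9375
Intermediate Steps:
Function('j')(D) = Add(-4, Mul(-12, D))
Add(Mul(Function('m')(14), Pow(Function('z')(2), -1)), Mul(170, Pow(Function('j')(13), -1))) = Add(Mul(14, Pow(2, -1)), Mul(170, Pow(Add(-4, Mul(-12, 13)), -1))) = Add(Mul(14, Rational(1, 2)), Mul(170, Pow(Add(-4, -156), -1))) = Add(7, Mul(170, Pow(-160, -1))) = Add(7, Mul(170, Rational(-1, 160))) = Add(7, Rational(-17, 16)) = Rational(95, 16)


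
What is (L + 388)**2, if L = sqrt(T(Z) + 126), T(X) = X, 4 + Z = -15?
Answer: (388 + sqrt(107))**2 ≈ 1.5868e+5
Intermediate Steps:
Z = -19 (Z = -4 - 15 = -19)
L = sqrt(107) (L = sqrt(-19 + 126) = sqrt(107) ≈ 10.344)
(L + 388)**2 = (sqrt(107) + 388)**2 = (388 + sqrt(107))**2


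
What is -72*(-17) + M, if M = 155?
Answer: 1379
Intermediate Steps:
-72*(-17) + M = -72*(-17) + 155 = 1224 + 155 = 1379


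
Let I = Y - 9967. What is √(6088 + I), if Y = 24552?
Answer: 3*√2297 ≈ 143.78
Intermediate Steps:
I = 14585 (I = 24552 - 9967 = 14585)
√(6088 + I) = √(6088 + 14585) = √20673 = 3*√2297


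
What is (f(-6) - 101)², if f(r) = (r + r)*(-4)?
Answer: 2809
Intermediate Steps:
f(r) = -8*r (f(r) = (2*r)*(-4) = -8*r)
(f(-6) - 101)² = (-8*(-6) - 101)² = (48 - 101)² = (-53)² = 2809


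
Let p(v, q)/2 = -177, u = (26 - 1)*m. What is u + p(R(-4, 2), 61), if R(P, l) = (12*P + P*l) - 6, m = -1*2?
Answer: -404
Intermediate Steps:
m = -2
R(P, l) = -6 + 12*P + P*l
u = -50 (u = (26 - 1)*(-2) = 25*(-2) = -50)
p(v, q) = -354 (p(v, q) = 2*(-177) = -354)
u + p(R(-4, 2), 61) = -50 - 354 = -404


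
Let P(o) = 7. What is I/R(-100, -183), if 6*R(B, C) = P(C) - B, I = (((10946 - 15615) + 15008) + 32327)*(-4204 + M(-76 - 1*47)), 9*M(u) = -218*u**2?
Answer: -94887989352/107 ≈ -8.8680e+8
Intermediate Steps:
M(u) = -218*u**2/9 (M(u) = (-218*u**2)/9 = -218*u**2/9)
I = -15814664892 (I = (((10946 - 15615) + 15008) + 32327)*(-4204 - 218*(-76 - 1*47)**2/9) = ((-4669 + 15008) + 32327)*(-4204 - 218*(-76 - 47)**2/9) = (10339 + 32327)*(-4204 - 218/9*(-123)**2) = 42666*(-4204 - 218/9*15129) = 42666*(-4204 - 366458) = 42666*(-370662) = -15814664892)
R(B, C) = 7/6 - B/6 (R(B, C) = (7 - B)/6 = 7/6 - B/6)
I/R(-100, -183) = -15814664892/(7/6 - 1/6*(-100)) = -15814664892/(7/6 + 50/3) = -15814664892/107/6 = -15814664892*6/107 = -94887989352/107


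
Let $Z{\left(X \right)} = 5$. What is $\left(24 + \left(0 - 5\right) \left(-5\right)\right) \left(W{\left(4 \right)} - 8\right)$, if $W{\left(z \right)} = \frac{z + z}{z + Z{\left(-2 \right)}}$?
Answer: $- \frac{3136}{9} \approx -348.44$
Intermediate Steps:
$W{\left(z \right)} = \frac{2 z}{5 + z}$ ($W{\left(z \right)} = \frac{z + z}{z + 5} = \frac{2 z}{5 + z}$)
$\left(24 + \left(0 - 5\right) \left(-5\right)\right) \left(W{\left(4 \right)} - 8\right) = \left(24 + \left(0 - 5\right) \left(-5\right)\right) \left(2 \cdot 4 \frac{1}{5 + 4} - 8\right) = \left(24 - -25\right) \left(2 \cdot 4 \cdot \frac{1}{9} - 8\right) = \left(24 + 25\right) \left(2 \cdot 4 \cdot \frac{1}{9} - 8\right) = 49 \left(\frac{8}{9} - 8\right) = 49 \left(- \frac{64}{9}\right) = - \frac{3136}{9}$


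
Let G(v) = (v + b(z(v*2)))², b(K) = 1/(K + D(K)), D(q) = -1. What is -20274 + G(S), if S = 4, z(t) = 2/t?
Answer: -182402/9 ≈ -20267.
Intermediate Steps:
b(K) = 1/(-1 + K) (b(K) = 1/(K - 1) = 1/(-1 + K))
G(v) = (v + 1/(-1 + 1/v))² (G(v) = (v + 1/(-1 + 2/((v*2))))² = (v + 1/(-1 + 2/((2*v))))² = (v + 1/(-1 + 2*(1/(2*v))))² = (v + 1/(-1 + 1/v))²)
-20274 + G(S) = -20274 + 4²*(-2 + 4)²/(-1 + 4)² = -20274 + 16*2²/3² = -20274 + 16*(⅑)*4 = -20274 + 64/9 = -182402/9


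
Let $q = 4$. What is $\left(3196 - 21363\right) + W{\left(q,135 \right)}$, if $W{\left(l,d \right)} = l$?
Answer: $-18163$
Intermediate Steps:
$\left(3196 - 21363\right) + W{\left(q,135 \right)} = \left(3196 - 21363\right) + 4 = -18167 + 4 = -18163$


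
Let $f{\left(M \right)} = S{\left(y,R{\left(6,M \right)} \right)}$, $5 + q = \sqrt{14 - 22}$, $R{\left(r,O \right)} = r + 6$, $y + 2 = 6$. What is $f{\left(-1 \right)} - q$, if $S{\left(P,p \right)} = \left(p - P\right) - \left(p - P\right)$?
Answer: $5 - 2 i \sqrt{2} \approx 5.0 - 2.8284 i$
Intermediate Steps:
$y = 4$ ($y = -2 + 6 = 4$)
$R{\left(r,O \right)} = 6 + r$
$q = -5 + 2 i \sqrt{2}$ ($q = -5 + \sqrt{14 - 22} = -5 + \sqrt{-8} = -5 + 2 i \sqrt{2} \approx -5.0 + 2.8284 i$)
$S{\left(P,p \right)} = 0$ ($S{\left(P,p \right)} = \left(p - P\right) + \left(P - p\right) = 0$)
$f{\left(M \right)} = 0$
$f{\left(-1 \right)} - q = 0 - \left(-5 + 2 i \sqrt{2}\right) = 0 + \left(5 - 2 i \sqrt{2}\right) = 5 - 2 i \sqrt{2}$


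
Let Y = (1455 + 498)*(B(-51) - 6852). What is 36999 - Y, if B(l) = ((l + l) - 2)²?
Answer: -7704693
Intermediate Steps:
B(l) = (-2 + 2*l)² (B(l) = (2*l - 2)² = (-2 + 2*l)²)
Y = 7741692 (Y = (1455 + 498)*(4*(-1 - 51)² - 6852) = 1953*(4*(-52)² - 6852) = 1953*(4*2704 - 6852) = 1953*(10816 - 6852) = 1953*3964 = 7741692)
36999 - Y = 36999 - 1*7741692 = 36999 - 7741692 = -7704693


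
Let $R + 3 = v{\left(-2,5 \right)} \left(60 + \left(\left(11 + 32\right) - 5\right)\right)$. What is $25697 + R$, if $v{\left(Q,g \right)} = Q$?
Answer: $25498$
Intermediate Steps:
$R = -199$ ($R = -3 - 2 \left(60 + \left(\left(11 + 32\right) - 5\right)\right) = -3 - 2 \left(60 + \left(43 - 5\right)\right) = -3 - 2 \left(60 + 38\right) = -3 - 196 = -199$)
$25697 + R = 25697 - 199 = 25498$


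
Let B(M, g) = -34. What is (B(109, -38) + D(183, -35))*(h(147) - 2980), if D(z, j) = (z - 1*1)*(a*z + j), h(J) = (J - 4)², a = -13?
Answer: -7675564158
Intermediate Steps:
h(J) = (-4 + J)²
D(z, j) = (-1 + z)*(j - 13*z) (D(z, j) = (z - 1*1)*(-13*z + j) = (z - 1)*(j - 13*z) = (-1 + z)*(j - 13*z))
(B(109, -38) + D(183, -35))*(h(147) - 2980) = (-34 + (-1*(-35) - 13*183² + 13*183 - 35*183))*((-4 + 147)² - 2980) = (-34 + (35 - 13*33489 + 2379 - 6405))*(143² - 2980) = (-34 + (35 - 435357 + 2379 - 6405))*(20449 - 2980) = (-34 - 439348)*17469 = -439382*17469 = -7675564158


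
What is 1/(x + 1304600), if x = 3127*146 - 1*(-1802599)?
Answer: 1/3563741 ≈ 2.8060e-7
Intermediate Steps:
x = 2259141 (x = 456542 + 1802599 = 2259141)
1/(x + 1304600) = 1/(2259141 + 1304600) = 1/3563741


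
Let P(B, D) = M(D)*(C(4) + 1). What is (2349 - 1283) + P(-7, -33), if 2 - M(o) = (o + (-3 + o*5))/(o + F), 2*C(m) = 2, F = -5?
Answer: 20129/19 ≈ 1059.4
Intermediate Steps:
C(m) = 1 (C(m) = (½)*2 = 1)
M(o) = 2 - (-3 + 6*o)/(-5 + o) (M(o) = 2 - (o + (-3 + o*5))/(o - 5) = 2 - (o + (-3 + 5*o))/(-5 + o) = 2 - (-3 + 6*o)/(-5 + o))
P(B, D) = 2*(-7 - 4*D)/(-5 + D) (P(B, D) = ((-7 - 4*D)/(-5 + D))*(1 + 1) = ((-7 - 4*D)/(-5 + D))*2 = 2*(-7 - 4*D)/(-5 + D))
(2349 - 1283) + P(-7, -33) = (2349 - 1283) + 2*(-7 - 4*(-33))/(-5 - 33) = 1066 + 2*(-7 + 132)/(-38) = 1066 + 2*(-1/38)*125 = 1066 - 125/19 = 20129/19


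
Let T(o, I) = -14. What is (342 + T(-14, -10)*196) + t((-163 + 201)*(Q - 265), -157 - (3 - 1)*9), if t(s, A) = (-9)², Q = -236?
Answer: -2321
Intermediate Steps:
t(s, A) = 81
(342 + T(-14, -10)*196) + t((-163 + 201)*(Q - 265), -157 - (3 - 1)*9) = (342 - 14*196) + 81 = (342 - 2744) + 81 = -2402 + 81 = -2321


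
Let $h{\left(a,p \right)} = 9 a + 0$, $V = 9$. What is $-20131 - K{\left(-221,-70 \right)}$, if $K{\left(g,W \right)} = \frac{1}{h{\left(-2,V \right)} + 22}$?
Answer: $- \frac{80525}{4} \approx -20131.0$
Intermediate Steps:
$h{\left(a,p \right)} = 9 a$
$K{\left(g,W \right)} = \frac{1}{4}$ ($K{\left(g,W \right)} = \frac{1}{9 \left(-2\right) + 22} = \frac{1}{-18 + 22} = \frac{1}{4}$)
$-20131 - K{\left(-221,-70 \right)} = -20131 - \frac{1}{4} = - \frac{80525}{4}$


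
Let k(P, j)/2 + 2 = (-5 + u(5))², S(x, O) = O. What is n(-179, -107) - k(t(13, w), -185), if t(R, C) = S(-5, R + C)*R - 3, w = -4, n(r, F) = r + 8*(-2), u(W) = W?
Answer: -191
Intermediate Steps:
n(r, F) = -16 + r (n(r, F) = r - 16 = -16 + r)
t(R, C) = -3 + R*(C + R) (t(R, C) = (R + C)*R - 3 = (C + R)*R - 3 = R*(C + R) - 3 = -3 + R*(C + R))
k(P, j) = -4 (k(P, j) = -4 + 2*(-5 + 5)² = -4 + 2*0² = -4 + 2*0 = -4 + 0 = -4)
n(-179, -107) - k(t(13, w), -185) = (-16 - 179) - 1*(-4) = -195 + 4 = -191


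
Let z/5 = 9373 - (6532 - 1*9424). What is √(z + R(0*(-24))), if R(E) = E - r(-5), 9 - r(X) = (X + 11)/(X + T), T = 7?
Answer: √61319 ≈ 247.63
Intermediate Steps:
r(X) = 9 - (11 + X)/(7 + X) (r(X) = 9 - (X + 11)/(X + 7) = 9 - (11 + X)/(7 + X))
R(E) = -6 + E (R(E) = E - 4*(13 + 2*(-5))/(7 - 5) = E - 4*(13 - 10)/2 = E - 4*3/2 = E - 1*6 = E - 6 = -6 + E)
z = 61325 (z = 5*(9373 - (6532 - 1*9424)) = 5*(9373 - (6532 - 9424)) = 5*(9373 - 1*(-2892)) = 5*(9373 + 2892) = 5*12265 = 61325)
√(z + R(0*(-24))) = √(61325 + (-6 + 0*(-24))) = √(61325 + (-6 + 0)) = √(61325 - 6) = √61319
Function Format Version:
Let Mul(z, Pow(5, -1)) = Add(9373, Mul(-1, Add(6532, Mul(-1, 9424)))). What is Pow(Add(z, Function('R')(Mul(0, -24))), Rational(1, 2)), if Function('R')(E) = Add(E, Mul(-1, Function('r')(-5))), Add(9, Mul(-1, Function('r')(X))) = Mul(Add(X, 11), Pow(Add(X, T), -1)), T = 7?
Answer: Pow(61319, Rational(1, 2)) ≈ 247.63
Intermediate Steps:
Function('r')(X) = Add(9, Mul(-1, Pow(Add(7, X), -1), Add(11, X))) (Function('r')(X) = Add(9, Mul(-1, Mul(Add(X, 11), Pow(Add(X, 7), -1)))) = Add(9, Mul(-1, Mul(Add(11, X), Pow(Add(7, X), -1)))) = Add(9, Mul(-1, Mul(Pow(Add(7, X), -1), Add(11, X)))) = Add(9, Mul(-1, Pow(Add(7, X), -1), Add(11, X))))
Function('R')(E) = Add(-6, E) (Function('R')(E) = Add(E, Mul(-1, Mul(4, Pow(Add(7, -5), -1), Add(13, Mul(2, -5))))) = Add(E, Mul(-1, Mul(4, Pow(2, -1), Add(13, -10)))) = Add(E, Mul(-1, Mul(4, Rational(1, 2), 3))) = Add(E, Mul(-1, 6)) = Add(E, -6) = Add(-6, E))
z = 61325 (z = Mul(5, Add(9373, Mul(-1, Add(6532, Mul(-1, 9424))))) = Mul(5, Add(9373, Mul(-1, Add(6532, -9424)))) = Mul(5, Add(9373, Mul(-1, -2892))) = Mul(5, Add(9373, 2892)) = Mul(5, 12265) = 61325)
Pow(Add(z, Function('R')(Mul(0, -24))), Rational(1, 2)) = Pow(Add(61325, Add(-6, Mul(0, -24))), Rational(1, 2)) = Pow(Add(61325, Add(-6, 0)), Rational(1, 2)) = Pow(Add(61325, -6), Rational(1, 2)) = Pow(61319, Rational(1, 2))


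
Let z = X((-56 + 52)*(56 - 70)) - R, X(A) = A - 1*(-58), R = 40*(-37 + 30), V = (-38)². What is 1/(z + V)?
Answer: 1/1838 ≈ 0.00054407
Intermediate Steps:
V = 1444
R = -280 (R = 40*(-7) = -280)
X(A) = 58 + A (X(A) = A + 58 = 58 + A)
z = 394 (z = (58 + (-56 + 52)*(56 - 70)) - 1*(-280) = (58 - 4*(-14)) + 280 = (58 + 56) + 280 = 114 + 280 = 394)
1/(z + V) = 1/(394 + 1444) = 1/1838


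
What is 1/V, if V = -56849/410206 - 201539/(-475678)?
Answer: 48781492417/13907672103 ≈ 3.5075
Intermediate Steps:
V = 13907672103/48781492417 (V = -56849*1/410206 - 201539*(-1/475678) = -56849/410206 + 201539/475678 = 13907672103/48781492417 ≈ 0.28510)
1/V = 1/(13907672103/48781492417) = 48781492417/13907672103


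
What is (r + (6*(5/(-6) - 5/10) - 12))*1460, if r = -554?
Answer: -838040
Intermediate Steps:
(r + (6*(5/(-6) - 5/10) - 12))*1460 = (-554 + (6*(5/(-6) - 5/10) - 12))*1460 = (-554 + (6*(5*(-⅙) - 5*⅒) - 12))*1460 = (-554 + (6*(-⅚ - ½) - 12))*1460 = (-554 + (6*(-4/3) - 12))*1460 = (-554 + (-8 - 12))*1460 = (-554 - 20)*1460 = -574*1460 = -838040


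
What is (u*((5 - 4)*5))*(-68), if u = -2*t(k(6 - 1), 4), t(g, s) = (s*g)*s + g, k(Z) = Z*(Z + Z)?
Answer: 578000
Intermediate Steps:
k(Z) = 2*Z**2 (k(Z) = Z*(2*Z) = 2*Z**2)
t(g, s) = g + g*s**2 (t(g, s) = (g*s)*s + g = g*s**2 + g = g + g*s**2)
u = -1700 (u = -2*2*(6 - 1)**2*(1 + 4**2) = -2*2*5**2*(1 + 16) = -2*2*25*17 = -100*17 = -2*850 = -1700)
(u*((5 - 4)*5))*(-68) = -1700*(5 - 4)*5*(-68) = -1700*5*(-68) = -8500*(-68) = 578000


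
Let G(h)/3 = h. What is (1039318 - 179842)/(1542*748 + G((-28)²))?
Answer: 71623/96314 ≈ 0.74364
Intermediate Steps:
G(h) = 3*h
(1039318 - 179842)/(1542*748 + G((-28)²)) = (1039318 - 179842)/(1542*748 + 3*(-28)²) = 859476/(1153416 + 3*784) = 859476/(1153416 + 2352) = 859476/1155768 = 859476*(1/1155768) = 71623/96314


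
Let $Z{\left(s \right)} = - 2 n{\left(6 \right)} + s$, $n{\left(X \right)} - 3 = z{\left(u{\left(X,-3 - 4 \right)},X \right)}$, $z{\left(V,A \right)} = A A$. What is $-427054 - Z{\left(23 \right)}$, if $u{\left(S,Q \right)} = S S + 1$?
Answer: $-426999$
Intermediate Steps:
$u{\left(S,Q \right)} = 1 + S^{2}$ ($u{\left(S,Q \right)} = S^{2} + 1 = 1 + S^{2}$)
$z{\left(V,A \right)} = A^{2}$
$n{\left(X \right)} = 3 + X^{2}$
$Z{\left(s \right)} = -78 + s$ ($Z{\left(s \right)} = - 2 \left(3 + 6^{2}\right) + s = - 2 \left(3 + 36\right) + s = \left(-2\right) 39 + s = -78 + s$)
$-427054 - Z{\left(23 \right)} = -427054 - \left(-78 + 23\right) = -427054 - -55 = -427054 + 55 = -426999$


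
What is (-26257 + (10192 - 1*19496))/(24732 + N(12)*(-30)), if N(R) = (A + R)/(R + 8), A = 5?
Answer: -71122/49413 ≈ -1.4393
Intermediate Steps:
N(R) = (5 + R)/(8 + R) (N(R) = (5 + R)/(R + 8) = (5 + R)/(8 + R))
(-26257 + (10192 - 1*19496))/(24732 + N(12)*(-30)) = (-26257 + (10192 - 1*19496))/(24732 + ((5 + 12)/(8 + 12))*(-30)) = (-26257 + (10192 - 19496))/(24732 + (17/20)*(-30)) = (-26257 - 9304)/(24732 + ((1/20)*17)*(-30)) = -35561/(24732 + (17/20)*(-30)) = -35561/(24732 - 51/2) = -35561/49413/2 = -35561*2/49413 = -71122/49413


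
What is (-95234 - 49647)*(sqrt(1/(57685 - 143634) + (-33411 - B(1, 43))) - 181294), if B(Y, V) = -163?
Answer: 26266056014 - 144881*I*sqrt(245610643107997)/85949 ≈ 2.6266e+10 - 2.6418e+7*I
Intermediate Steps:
(-95234 - 49647)*(sqrt(1/(57685 - 143634) + (-33411 - B(1, 43))) - 181294) = (-95234 - 49647)*(sqrt(1/(57685 - 143634) + (-33411 - 1*(-163))) - 181294) = -144881*(sqrt(1/(-85949) + (-33411 + 163)) - 181294) = -144881*(sqrt(-1/85949 - 33248) - 181294) = -144881*(sqrt(-2857632353/85949) - 181294) = -144881*(I*sqrt(245610643107997)/85949 - 181294) = -144881*(-181294 + I*sqrt(245610643107997)/85949) = 26266056014 - 144881*I*sqrt(245610643107997)/85949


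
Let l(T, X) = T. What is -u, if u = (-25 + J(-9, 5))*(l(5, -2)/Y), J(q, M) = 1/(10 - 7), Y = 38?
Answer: 185/57 ≈ 3.2456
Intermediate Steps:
J(q, M) = 1/3
u = -185/57 (u = (-25 + 1/3)*(5/38) = -370/(3*38) = -74/3*5/38 = -185/57 ≈ -3.2456)
-u = -1*(-185/57) = 185/57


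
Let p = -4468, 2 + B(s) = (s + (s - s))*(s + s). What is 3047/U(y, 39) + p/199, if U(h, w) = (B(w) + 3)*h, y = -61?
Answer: -829969917/36938977 ≈ -22.469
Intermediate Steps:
B(s) = -2 + 2*s² (B(s) = -2 + (s + (s - s))*(s + s) = -2 + (s + 0)*(2*s) = -2 + s*(2*s) = -2 + 2*s²)
U(h, w) = h*(1 + 2*w²) (U(h, w) = ((-2 + 2*w²) + 3)*h = (1 + 2*w²)*h = h*(1 + 2*w²))
3047/U(y, 39) + p/199 = 3047/((-61*(1 + 2*39²))) - 4468/199 = 3047/((-61*(1 + 2*1521))) - 4468*1/199 = 3047/((-61*(1 + 3042))) - 4468/199 = 3047/((-61*3043)) - 4468/199 = 3047/(-185623) - 4468/199 = 3047*(-1/185623) - 4468/199 = -3047/185623 - 4468/199 = -829969917/36938977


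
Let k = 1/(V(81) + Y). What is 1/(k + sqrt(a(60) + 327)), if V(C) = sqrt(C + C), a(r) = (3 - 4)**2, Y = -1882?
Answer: (-1882 + 9*sqrt(2))/(1 - 3764*sqrt(82) + 36*sqrt(41)) ≈ 0.055217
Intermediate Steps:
a(r) = 1 (a(r) = (-1)**2 = 1)
V(C) = sqrt(2)*sqrt(C) (V(C) = sqrt(2*C) = sqrt(2)*sqrt(C))
k = 1/(-1882 + 9*sqrt(2)) (k = 1/(sqrt(2)*sqrt(81) - 1882) = 1/(sqrt(2)*9 - 1882) = 1/(9*sqrt(2) - 1882) = 1/(-1882 + 9*sqrt(2)) ≈ -0.00053497)
1/(k + sqrt(a(60) + 327)) = 1/((-941/1770881 - 9*sqrt(2)/3541762) + sqrt(1 + 327)) = 1/((-941/1770881 - 9*sqrt(2)/3541762) + sqrt(328)) = 1/((-941/1770881 - 9*sqrt(2)/3541762) + 2*sqrt(82)) = 1/(-941/1770881 + 2*sqrt(82) - 9*sqrt(2)/3541762)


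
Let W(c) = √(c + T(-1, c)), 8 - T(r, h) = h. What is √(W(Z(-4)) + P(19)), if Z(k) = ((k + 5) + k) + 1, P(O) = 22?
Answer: √(22 + 2*√2) ≈ 4.9828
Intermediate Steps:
T(r, h) = 8 - h
Z(k) = 6 + 2*k (Z(k) = ((5 + k) + k) + 1 = (5 + 2*k) + 1 = 6 + 2*k)
W(c) = 2*√2 (W(c) = √(c + (8 - c)) = √8 = 2*√2)
√(W(Z(-4)) + P(19)) = √(2*√2 + 22) = √(22 + 2*√2)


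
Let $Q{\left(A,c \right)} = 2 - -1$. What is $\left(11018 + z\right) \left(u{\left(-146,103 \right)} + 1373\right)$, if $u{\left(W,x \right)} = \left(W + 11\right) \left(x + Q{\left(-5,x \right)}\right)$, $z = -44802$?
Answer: $437063608$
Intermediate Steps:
$Q{\left(A,c \right)} = 3$ ($Q{\left(A,c \right)} = 2 + 1 = 3$)
$u{\left(W,x \right)} = \left(3 + x\right) \left(11 + W\right)$ ($u{\left(W,x \right)} = \left(W + 11\right) \left(x + 3\right) = \left(11 + W\right) \left(3 + x\right) = \left(3 + x\right) \left(11 + W\right)$)
$\left(11018 + z\right) \left(u{\left(-146,103 \right)} + 1373\right) = \left(11018 - 44802\right) \left(\left(33 + 3 \left(-146\right) + 11 \cdot 103 - 15038\right) + 1373\right) = - 33784 \left(\left(33 - 438 + 1133 - 15038\right) + 1373\right) = - 33784 \left(-14310 + 1373\right) = \left(-33784\right) \left(-12937\right) = 437063608$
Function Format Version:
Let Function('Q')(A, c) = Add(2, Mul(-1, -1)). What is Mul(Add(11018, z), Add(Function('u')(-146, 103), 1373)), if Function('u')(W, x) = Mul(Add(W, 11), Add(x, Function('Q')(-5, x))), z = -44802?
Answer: 437063608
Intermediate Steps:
Function('Q')(A, c) = 3 (Function('Q')(A, c) = Add(2, 1) = 3)
Function('u')(W, x) = Mul(Add(3, x), Add(11, W)) (Function('u')(W, x) = Mul(Add(W, 11), Add(x, 3)) = Mul(Add(11, W), Add(3, x)) = Mul(Add(3, x), Add(11, W)))
Mul(Add(11018, z), Add(Function('u')(-146, 103), 1373)) = Mul(Add(11018, -44802), Add(Add(33, Mul(3, -146), Mul(11, 103), Mul(-146, 103)), 1373)) = Mul(-33784, Add(Add(33, -438, 1133, -15038), 1373)) = Mul(-33784, Add(-14310, 1373)) = Mul(-33784, -12937) = 437063608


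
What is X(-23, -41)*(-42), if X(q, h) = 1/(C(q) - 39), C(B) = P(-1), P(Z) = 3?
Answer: 7/6 ≈ 1.1667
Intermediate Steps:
C(B) = 3
X(q, h) = -1/36 (X(q, h) = 1/(3 - 39) = 1/(-36) = -1/36)
X(-23, -41)*(-42) = -1/36*(-42) = 7/6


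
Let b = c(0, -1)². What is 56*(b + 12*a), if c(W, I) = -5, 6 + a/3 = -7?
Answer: -24808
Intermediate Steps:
a = -39 (a = -18 + 3*(-7) = -18 - 21 = -39)
b = 25 (b = (-5)² = 25)
56*(b + 12*a) = 56*(25 + 12*(-39)) = 56*(25 - 468) = 56*(-443) = -24808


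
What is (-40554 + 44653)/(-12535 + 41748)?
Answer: 4099/29213 ≈ 0.14031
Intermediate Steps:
(-40554 + 44653)/(-12535 + 41748) = 4099/29213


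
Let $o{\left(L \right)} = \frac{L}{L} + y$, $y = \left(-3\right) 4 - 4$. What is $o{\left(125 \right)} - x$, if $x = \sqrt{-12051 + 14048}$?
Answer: $-15 - \sqrt{1997} \approx -59.688$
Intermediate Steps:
$x = \sqrt{1997} \approx 44.688$
$y = -16$ ($y = -12 - 4 = -16$)
$o{\left(L \right)} = -15$ ($o{\left(L \right)} = \frac{L}{L} - 16 = 1 - 16 = -15$)
$o{\left(125 \right)} - x = -15 - \sqrt{1997}$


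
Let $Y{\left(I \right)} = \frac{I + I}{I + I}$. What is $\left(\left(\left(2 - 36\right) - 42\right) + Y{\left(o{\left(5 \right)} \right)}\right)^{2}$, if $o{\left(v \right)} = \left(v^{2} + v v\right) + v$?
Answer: $5625$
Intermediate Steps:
$o{\left(v \right)} = v + 2 v^{2}$ ($o{\left(v \right)} = \left(v^{2} + v^{2}\right) + v = 2 v^{2} + v = v + 2 v^{2}$)
$Y{\left(I \right)} = 1$ ($Y{\left(I \right)} = \frac{2 I}{2 I} = 2 I \frac{1}{2 I} = 1$)
$\left(\left(\left(2 - 36\right) - 42\right) + Y{\left(o{\left(5 \right)} \right)}\right)^{2} = \left(\left(\left(2 - 36\right) - 42\right) + 1\right)^{2} = \left(\left(-34 - 42\right) + 1\right)^{2} = \left(-76 + 1\right)^{2} = \left(-75\right)^{2} = 5625$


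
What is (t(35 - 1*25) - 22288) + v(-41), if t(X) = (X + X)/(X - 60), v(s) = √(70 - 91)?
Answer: -111442/5 + I*√21 ≈ -22288.0 + 4.5826*I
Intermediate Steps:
v(s) = I*√21 (v(s) = √(-21) = I*√21)
t(X) = 2*X/(-60 + X) (t(X) = (2*X)/(-60 + X) = 2*X/(-60 + X))
(t(35 - 1*25) - 22288) + v(-41) = (2*(35 - 1*25)/(-60 + (35 - 1*25)) - 22288) + I*√21 = (2*(35 - 25)/(-60 + (35 - 25)) - 22288) + I*√21 = (2*10/(-60 + 10) - 22288) + I*√21 = (2*10/(-50) - 22288) + I*√21 = (2*10*(-1/50) - 22288) + I*√21 = (-⅖ - 22288) + I*√21 = -111442/5 + I*√21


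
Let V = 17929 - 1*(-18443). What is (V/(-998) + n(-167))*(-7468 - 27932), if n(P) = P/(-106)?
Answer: 32645579100/26447 ≈ 1.2344e+6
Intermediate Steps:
V = 36372 (V = 17929 + 18443 = 36372)
n(P) = -P/106 (n(P) = P*(-1/106) = -P/106)
(V/(-998) + n(-167))*(-7468 - 27932) = (36372/(-998) - 1/106*(-167))*(-7468 - 27932) = (36372*(-1/998) + 167/106)*(-35400) = (-18186/499 + 167/106)*(-35400) = -1844383/52894*(-35400) = 32645579100/26447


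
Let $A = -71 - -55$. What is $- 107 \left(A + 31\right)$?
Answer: $-1605$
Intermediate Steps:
$A = -16$ ($A = -71 + 55 = -16$)
$- 107 \left(A + 31\right) = - 107 \left(-16 + 31\right) = \left(-107\right) 15 = -1605$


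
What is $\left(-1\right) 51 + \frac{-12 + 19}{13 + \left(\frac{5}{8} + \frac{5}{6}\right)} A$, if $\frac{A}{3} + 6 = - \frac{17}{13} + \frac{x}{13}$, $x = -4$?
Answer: $- \frac{279957}{4511} \approx -62.061$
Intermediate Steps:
$A = - \frac{297}{13}$ ($A = -18 + 3 \left(- \frac{17}{13} - \frac{4}{13}\right) = -18 + 3 \left(- \frac{21}{13}\right) = -18 - \frac{63}{13} = - \frac{297}{13} \approx -22.846$)
$\left(-1\right) 51 + \frac{-12 + 19}{13 + \left(\frac{5}{8} + \frac{5}{6}\right)} A = \left(-1\right) 51 + \frac{-12 + 19}{13 + \left(\frac{5}{8} + \frac{5}{6}\right)} \left(- \frac{297}{13}\right) = -51 + \frac{7}{13 + \left(5 \cdot \frac{1}{8} + 5 \cdot \frac{1}{6}\right)} \left(- \frac{297}{13}\right) = -51 + \frac{7}{13 + \left(\frac{5}{8} + \frac{5}{6}\right)} \left(- \frac{297}{13}\right) = -51 + \frac{7}{13 + \frac{35}{24}} \left(- \frac{297}{13}\right) = -51 + \frac{7}{\frac{347}{24}} \left(- \frac{297}{13}\right) = -51 + 7 \cdot \frac{24}{347} \left(- \frac{297}{13}\right) = -51 + \frac{168}{347} \left(- \frac{297}{13}\right) = -51 - \frac{49896}{4511} = - \frac{279957}{4511}$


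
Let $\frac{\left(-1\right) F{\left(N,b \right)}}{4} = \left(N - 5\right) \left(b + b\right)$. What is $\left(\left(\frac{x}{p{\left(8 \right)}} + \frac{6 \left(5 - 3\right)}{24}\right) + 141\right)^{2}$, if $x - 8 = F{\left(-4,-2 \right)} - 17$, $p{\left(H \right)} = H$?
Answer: $\frac{958441}{64} \approx 14976.0$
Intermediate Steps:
$F{\left(N,b \right)} = - 8 b \left(-5 + N\right)$ ($F{\left(N,b \right)} = - 4 \left(N - 5\right) \left(b + b\right) = - 4 \left(-5 + N\right) 2 b = - 4 \cdot 2 b \left(-5 + N\right) = - 8 b \left(-5 + N\right)$)
$x = -153$ ($x = 8 + \left(8 \left(-2\right) \left(5 - -4\right) - 17\right) = 8 + \left(8 \left(-2\right) \left(5 + 4\right) - 17\right) = 8 + \left(8 \left(-2\right) 9 - 17\right) = 8 - 161 = -153$)
$\left(\left(\frac{x}{p{\left(8 \right)}} + \frac{6 \left(5 - 3\right)}{24}\right) + 141\right)^{2} = \left(\left(- \frac{153}{8} + \frac{6 \left(5 - 3\right)}{24}\right) + 141\right)^{2} = \left(\left(\left(-153\right) \frac{1}{8} + 6 \cdot 2 \cdot \frac{1}{24}\right) + 141\right)^{2} = \left(\left(- \frac{153}{8} + 12 \cdot \frac{1}{24}\right) + 141\right)^{2} = \left(\left(- \frac{153}{8} + \frac{1}{2}\right) + 141\right)^{2} = \left(- \frac{149}{8} + 141\right)^{2} = \left(\frac{979}{8}\right)^{2} = \frac{958441}{64}$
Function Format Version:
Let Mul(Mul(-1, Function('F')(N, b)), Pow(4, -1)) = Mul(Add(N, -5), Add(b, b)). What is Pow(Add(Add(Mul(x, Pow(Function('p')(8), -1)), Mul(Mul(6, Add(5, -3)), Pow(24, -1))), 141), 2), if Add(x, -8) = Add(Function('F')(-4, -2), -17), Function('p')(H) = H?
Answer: Rational(958441, 64) ≈ 14976.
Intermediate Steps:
Function('F')(N, b) = Mul(-8, b, Add(-5, N)) (Function('F')(N, b) = Mul(-4, Mul(Add(N, -5), Add(b, b))) = Mul(-4, Mul(Add(-5, N), Mul(2, b))) = Mul(-4, Mul(2, b, Add(-5, N))) = Mul(-8, b, Add(-5, N)))
x = -153 (x = Add(8, Add(Mul(8, -2, Add(5, Mul(-1, -4))), -17)) = Add(8, Add(Mul(8, -2, Add(5, 4)), -17)) = Add(8, Add(Mul(8, -2, 9), -17)) = Add(8, Add(-144, -17)) = Add(8, -161) = -153)
Pow(Add(Add(Mul(x, Pow(Function('p')(8), -1)), Mul(Mul(6, Add(5, -3)), Pow(24, -1))), 141), 2) = Pow(Add(Add(Mul(-153, Pow(8, -1)), Mul(Mul(6, Add(5, -3)), Pow(24, -1))), 141), 2) = Pow(Add(Add(Mul(-153, Rational(1, 8)), Mul(Mul(6, 2), Rational(1, 24))), 141), 2) = Pow(Add(Add(Rational(-153, 8), Mul(12, Rational(1, 24))), 141), 2) = Pow(Add(Add(Rational(-153, 8), Rational(1, 2)), 141), 2) = Pow(Add(Rational(-149, 8), 141), 2) = Pow(Rational(979, 8), 2) = Rational(958441, 64)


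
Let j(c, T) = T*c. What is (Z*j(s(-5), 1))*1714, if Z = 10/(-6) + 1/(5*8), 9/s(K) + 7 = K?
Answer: 168829/80 ≈ 2110.4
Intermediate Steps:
s(K) = 9/(-7 + K)
Z = -197/120 (Z = 10*(-⅙) + (⅕)*(⅛) = -5/3 + 1/40 = -197/120 ≈ -1.6417)
(Z*j(s(-5), 1))*1714 = -197*9/(-7 - 5)/120*1714 = -197*9/(-12)/120*1714 = -197*9*(-1/12)/120*1714 = -197*(-3)/(120*4)*1714 = -197/120*(-¾)*1714 = (197/160)*1714 = 168829/80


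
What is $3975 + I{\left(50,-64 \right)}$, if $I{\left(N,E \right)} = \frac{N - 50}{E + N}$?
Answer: $3975$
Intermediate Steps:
$I{\left(N,E \right)} = \frac{-50 + N}{E + N}$
$3975 + I{\left(50,-64 \right)} = 3975 + \frac{-50 + 50}{-64 + 50} = 3975 + \frac{1}{-14} \cdot 0 = 3975 - 0 = 3975 + 0 = 3975$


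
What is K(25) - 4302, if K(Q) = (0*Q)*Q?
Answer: -4302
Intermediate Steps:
K(Q) = 0 (K(Q) = 0*Q = 0)
K(25) - 4302 = 0 - 4302 = -4302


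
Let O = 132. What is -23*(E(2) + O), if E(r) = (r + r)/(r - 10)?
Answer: -6049/2 ≈ -3024.5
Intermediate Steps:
E(r) = 2*r/(-10 + r) (E(r) = (2*r)/(-10 + r) = 2*r/(-10 + r))
-23*(E(2) + O) = -23*(2*2/(-10 + 2) + 132) = -23*(2*2/(-8) + 132) = -23*(2*2*(-1/8) + 132) = -23*(-1/2 + 132) = -23*263/2 = -6049/2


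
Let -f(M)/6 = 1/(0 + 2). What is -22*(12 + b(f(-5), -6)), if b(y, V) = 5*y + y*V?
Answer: -330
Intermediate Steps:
f(M) = -3 (f(M) = -6/(0 + 2) = -6/2 = -6*½ = -3)
b(y, V) = 5*y + V*y
-22*(12 + b(f(-5), -6)) = -22*(12 - 3*(5 - 6)) = -22*(12 - 3*(-1)) = -22*(12 + 3) = -22*15 = -330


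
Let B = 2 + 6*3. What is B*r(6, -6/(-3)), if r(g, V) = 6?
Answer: 120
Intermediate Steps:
B = 20 (B = 2 + 18 = 20)
B*r(6, -6/(-3)) = 20*6 = 120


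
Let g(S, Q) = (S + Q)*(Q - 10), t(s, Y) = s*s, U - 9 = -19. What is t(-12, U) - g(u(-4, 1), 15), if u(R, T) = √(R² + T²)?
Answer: 69 - 5*√17 ≈ 48.384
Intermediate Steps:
U = -10 (U = 9 - 19 = -10)
t(s, Y) = s²
g(S, Q) = (-10 + Q)*(Q + S) (g(S, Q) = (Q + S)*(-10 + Q) = (-10 + Q)*(Q + S))
t(-12, U) - g(u(-4, 1), 15) = (-12)² - (15² - 10*15 - 10*√((-4)² + 1²) + 15*√((-4)² + 1²)) = 144 - (225 - 150 - 10*√(16 + 1) + 15*√(16 + 1)) = 144 - (225 - 150 - 10*√17 + 15*√17) = 144 - (75 + 5*√17) = 144 + (-75 - 5*√17) = 69 - 5*√17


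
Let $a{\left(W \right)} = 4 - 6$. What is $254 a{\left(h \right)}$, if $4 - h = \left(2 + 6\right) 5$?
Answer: $-508$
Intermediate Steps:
$h = -36$ ($h = 4 - \left(2 + 6\right) 5 = 4 - 8 \cdot 5 = 4 - 40 = -36$)
$a{\left(W \right)} = -2$
$254 a{\left(h \right)} = 254 \left(-2\right) = -508$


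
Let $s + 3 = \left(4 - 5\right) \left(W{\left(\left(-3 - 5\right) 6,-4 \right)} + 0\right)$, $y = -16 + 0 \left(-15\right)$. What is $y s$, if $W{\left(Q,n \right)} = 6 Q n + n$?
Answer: $18416$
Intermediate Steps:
$W{\left(Q,n \right)} = n + 6 Q n$ ($W{\left(Q,n \right)} = 6 Q n + n = n + 6 Q n$)
$y = -16$ ($y = -16 + 0 = -16$)
$s = -1151$ ($s = -3 + \left(4 - 5\right) \left(- 4 \left(1 + 6 \left(-3 - 5\right) 6\right) + 0\right) = -3 - \left(- 4 \left(1 + 6 \left(\left(-8\right) 6\right)\right) + 0\right) = -3 - \left(- 4 \left(1 + 6 \left(-48\right)\right) + 0\right) = -3 - \left(- 4 \left(1 - 288\right) + 0\right) = -3 - \left(\left(-4\right) \left(-287\right) + 0\right) = -3 - \left(1148 + 0\right) = -3 - 1148 = -1151$)
$y s = \left(-16\right) \left(-1151\right) = 18416$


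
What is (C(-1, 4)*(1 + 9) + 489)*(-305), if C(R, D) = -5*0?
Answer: -149145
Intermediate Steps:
C(R, D) = 0
(C(-1, 4)*(1 + 9) + 489)*(-305) = (0*(1 + 9) + 489)*(-305) = (0*10 + 489)*(-305) = (0 + 489)*(-305) = 489*(-305) = -149145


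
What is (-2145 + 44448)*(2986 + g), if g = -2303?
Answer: 28892949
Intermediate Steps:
(-2145 + 44448)*(2986 + g) = (-2145 + 44448)*(2986 - 2303) = 42303*683 = 28892949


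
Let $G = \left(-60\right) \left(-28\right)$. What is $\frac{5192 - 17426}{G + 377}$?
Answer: $- \frac{12234}{2057} \approx -5.9475$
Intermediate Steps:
$G = 1680$
$\frac{5192 - 17426}{G + 377} = \frac{5192 - 17426}{1680 + 377} = - \frac{12234}{2057}$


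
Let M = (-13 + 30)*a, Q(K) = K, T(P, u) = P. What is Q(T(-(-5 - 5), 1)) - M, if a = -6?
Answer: 112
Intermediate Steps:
M = -102 (M = (-13 + 30)*(-6) = 17*(-6) = -102)
Q(T(-(-5 - 5), 1)) - M = -(-5 - 5) - 1*(-102) = -1*(-10) + 102 = 10 + 102 = 112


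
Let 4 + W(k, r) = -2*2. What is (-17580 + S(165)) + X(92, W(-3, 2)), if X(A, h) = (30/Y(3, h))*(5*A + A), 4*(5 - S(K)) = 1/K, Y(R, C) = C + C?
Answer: -12282601/660 ≈ -18610.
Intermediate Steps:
W(k, r) = -8 (W(k, r) = -4 - 2*2 = -4 - 4 = -8)
Y(R, C) = 2*C
S(K) = 5 - 1/(4*K)
X(A, h) = 90*A/h (X(A, h) = (30/((2*h)))*(5*A + A) = (30*(1/(2*h)))*(6*A) = (15/h)*(6*A) = 90*A/h)
(-17580 + S(165)) + X(92, W(-3, 2)) = (-17580 + (5 - 1/4/165)) + 90*92/(-8) = (-17580 + (5 - 1/4*1/165)) + 90*92*(-1/8) = (-17580 + (5 - 1/660)) - 1035 = (-17580 + 3299/660) - 1035 = -11599501/660 - 1035 = -12282601/660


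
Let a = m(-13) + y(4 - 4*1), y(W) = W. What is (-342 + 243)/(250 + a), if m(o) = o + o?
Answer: -99/224 ≈ -0.44196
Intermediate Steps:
m(o) = 2*o
a = -26 (a = 2*(-13) + (4 - 4*1) = -26 + (4 - 4) = -26 + 0 = -26)
(-342 + 243)/(250 + a) = (-342 + 243)/(250 - 26) = -99/224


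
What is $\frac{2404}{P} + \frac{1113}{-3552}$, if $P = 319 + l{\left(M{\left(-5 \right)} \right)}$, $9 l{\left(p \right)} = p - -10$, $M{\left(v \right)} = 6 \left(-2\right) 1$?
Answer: $\frac{24552625}{3396896} \approx 7.228$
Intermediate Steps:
$M{\left(v \right)} = -12$ ($M{\left(v \right)} = \left(-12\right) 1 = -12$)
$l{\left(p \right)} = \frac{10}{9} + \frac{p}{9}$ ($l{\left(p \right)} = \frac{p - -10}{9} = \frac{p + 10}{9} = \frac{10 + p}{9} = \frac{10}{9} + \frac{p}{9}$)
$P = \frac{2869}{9}$ ($P = 319 + \left(\frac{10}{9} + \frac{1}{9} \left(-12\right)\right) = 319 + \left(\frac{10}{9} - \frac{4}{3}\right) = 319 - \frac{2}{9} = \frac{2869}{9} \approx 318.78$)
$\frac{2404}{P} + \frac{1113}{-3552} = \frac{2404}{\frac{2869}{9}} + \frac{1113}{-3552} = 2404 \cdot \frac{9}{2869} + 1113 \left(- \frac{1}{3552}\right) = \frac{21636}{2869} - \frac{371}{1184} = \frac{24552625}{3396896}$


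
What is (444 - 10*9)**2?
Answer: 125316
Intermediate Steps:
(444 - 10*9)**2 = (444 - 90)**2 = 354**2 = 125316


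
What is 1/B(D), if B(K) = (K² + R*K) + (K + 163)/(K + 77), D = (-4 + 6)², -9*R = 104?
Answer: -81/2281 ≈ -0.035511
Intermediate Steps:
R = -104/9 (R = -⅑*104 = -104/9 ≈ -11.556)
D = 4 (D = 2² = 4)
B(K) = K² - 104*K/9 + (163 + K)/(77 + K) (B(K) = (K² - 104*K/9) + (K + 163)/(K + 77) = (K² - 104*K/9) + (163 + K)/(77 + K) = K² - 104*K/9 + (163 + K)/(77 + K))
1/B(D) = 1/((1467 - 7999*4 + 9*4³ + 589*4²)/(9*(77 + 4))) = 1/((⅑)*(1467 - 31996 + 9*64 + 589*16)/81) = 1/((⅑)*(1/81)*(1467 - 31996 + 576 + 9424)) = 1/((⅑)*(1/81)*(-20529)) = 1/(-2281/81) = -81/2281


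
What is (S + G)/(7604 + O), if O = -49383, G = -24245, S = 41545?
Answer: -17300/41779 ≈ -0.41408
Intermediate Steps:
(S + G)/(7604 + O) = (41545 - 24245)/(7604 - 49383) = 17300/(-41779) = 17300*(-1/41779) = -17300/41779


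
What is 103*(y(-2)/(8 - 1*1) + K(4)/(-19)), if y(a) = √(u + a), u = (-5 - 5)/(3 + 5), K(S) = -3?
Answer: 309/19 + 103*I*√13/14 ≈ 16.263 + 26.527*I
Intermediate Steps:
u = -5/4 (u = -10/8 = -10*⅛ = -5/4 ≈ -1.2500)
y(a) = √(-5/4 + a)
103*(y(-2)/(8 - 1*1) + K(4)/(-19)) = 103*((√(-5 + 4*(-2))/2)/(8 - 1*1) - 3/(-19)) = 103*((√(-5 - 8)/2)/(8 - 1) - 3*(-1/19)) = 103*((√(-13)/2)/7 + 3/19) = 103*(((I*√13)/2)*(⅐) + 3/19) = 103*((I*√13/2)*(⅐) + 3/19) = 103*(I*√13/14 + 3/19) = 103*(3/19 + I*√13/14) = 309/19 + 103*I*√13/14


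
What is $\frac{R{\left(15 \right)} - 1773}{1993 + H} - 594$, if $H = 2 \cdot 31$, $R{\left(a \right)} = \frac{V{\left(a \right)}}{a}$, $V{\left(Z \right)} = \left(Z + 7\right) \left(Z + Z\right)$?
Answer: $- \frac{1222399}{2055} \approx -594.84$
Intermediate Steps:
$V{\left(Z \right)} = 2 Z \left(7 + Z\right)$ ($V{\left(Z \right)} = \left(7 + Z\right) 2 Z = 2 Z \left(7 + Z\right)$)
$R{\left(a \right)} = 14 + 2 a$ ($R{\left(a \right)} = \frac{2 a \left(7 + a\right)}{a} = 14 + 2 a$)
$H = 62$
$\frac{R{\left(15 \right)} - 1773}{1993 + H} - 594 = \frac{\left(14 + 2 \cdot 15\right) - 1773}{1993 + 62} - 594 = \frac{\left(14 + 30\right) - 1773}{2055} - 594 = \left(44 - 1773\right) \frac{1}{2055} - 594 = \left(-1729\right) \frac{1}{2055} - 594 = - \frac{1729}{2055} - 594 = - \frac{1222399}{2055}$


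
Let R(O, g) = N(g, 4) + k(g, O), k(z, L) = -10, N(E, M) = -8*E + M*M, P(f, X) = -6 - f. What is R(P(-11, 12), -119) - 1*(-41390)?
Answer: 42348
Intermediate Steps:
N(E, M) = M² - 8*E (N(E, M) = -8*E + M² = M² - 8*E)
R(O, g) = 6 - 8*g (R(O, g) = (4² - 8*g) - 10 = (16 - 8*g) - 10 = 6 - 8*g)
R(P(-11, 12), -119) - 1*(-41390) = (6 - 8*(-119)) - 1*(-41390) = (6 + 952) + 41390 = 958 + 41390 = 42348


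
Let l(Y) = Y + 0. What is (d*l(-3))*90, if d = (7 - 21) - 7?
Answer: 5670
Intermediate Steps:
l(Y) = Y
d = -21 (d = -14 - 7 = -21)
(d*l(-3))*90 = -21*(-3)*90 = 63*90 = 5670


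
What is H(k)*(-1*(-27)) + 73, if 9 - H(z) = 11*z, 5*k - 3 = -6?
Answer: 2471/5 ≈ 494.20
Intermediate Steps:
k = -3/5 (k = 3/5 + (1/5)*(-6) = 3/5 - 6/5 = -3/5 ≈ -0.60000)
H(z) = 9 - 11*z
H(k)*(-1*(-27)) + 73 = (9 - 11*(-3/5))*(-1*(-27)) + 73 = (9 + 33/5)*27 + 73 = (78/5)*27 + 73 = 2106/5 + 73 = 2471/5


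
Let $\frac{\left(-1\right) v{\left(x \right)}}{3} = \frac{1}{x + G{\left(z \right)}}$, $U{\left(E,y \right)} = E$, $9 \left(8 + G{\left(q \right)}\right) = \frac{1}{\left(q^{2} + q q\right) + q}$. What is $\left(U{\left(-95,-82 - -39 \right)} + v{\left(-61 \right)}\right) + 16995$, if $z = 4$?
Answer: $\frac{377800472}{22355} \approx 16900.0$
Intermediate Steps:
$G{\left(q \right)} = -8 + \frac{1}{9 \left(q + 2 q^{2}\right)}$ ($G{\left(q \right)} = -8 + \frac{1}{9 \left(\left(q^{2} + q q\right) + q\right)} = -8 + \frac{1}{9 \left(\left(q^{2} + q^{2}\right) + q\right)} = -8 + \frac{1}{9 \left(2 q^{2} + q\right)} = -8 + \frac{1}{9 \left(q + 2 q^{2}\right)}$)
$v{\left(x \right)} = - \frac{3}{- \frac{2591}{324} + x}$ ($v{\left(x \right)} = - \frac{3}{x + \frac{1 - 144 \cdot 4^{2} - 288}{9 \cdot 4 \left(1 + 2 \cdot 4\right)}} = - \frac{3}{x + \frac{1}{9} \cdot \frac{1}{4} \frac{1}{1 + 8} \left(1 - 2304 - 288\right)} = - \frac{3}{x + \frac{1}{9} \cdot \frac{1}{4} \cdot \frac{1}{9} \left(1 - 2304 - 288\right)} = - \frac{3}{x + \frac{1}{9} \cdot \frac{1}{4} \cdot \frac{1}{9} \left(-2591\right)} = - \frac{3}{x - \frac{2591}{324}} = - \frac{3}{- \frac{2591}{324} + x}$)
$\left(U{\left(-95,-82 - -39 \right)} + v{\left(-61 \right)}\right) + 16995 = \left(-95 - \frac{972}{-2591 + 324 \left(-61\right)}\right) + 16995 = \left(-95 - \frac{972}{-2591 - 19764}\right) + 16995 = \left(-95 - \frac{972}{-22355}\right) + 16995 = \left(-95 - - \frac{972}{22355}\right) + 16995 = \left(-95 + \frac{972}{22355}\right) + 16995 = - \frac{2122753}{22355} + 16995 = \frac{377800472}{22355}$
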